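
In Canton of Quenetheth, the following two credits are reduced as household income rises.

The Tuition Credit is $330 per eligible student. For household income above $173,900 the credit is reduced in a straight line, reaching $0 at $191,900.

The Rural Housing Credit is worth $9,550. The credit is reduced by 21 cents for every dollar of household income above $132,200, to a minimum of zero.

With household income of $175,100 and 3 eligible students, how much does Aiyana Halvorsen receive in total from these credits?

$1,465

Tuition Credit: base = 3 × $330 = $990. $175,100 is $1,200 into a $18,000 phase-out range, leaving 16,800/18,000 of the credit: $990 × 16,800/18,000 = $924.
Rural Housing Credit: 21% of the $42,900 excess over $132,200 is $9,009; credit = $9,550 − $9,009 = $541.
Total: $924 + $541 = $1,465.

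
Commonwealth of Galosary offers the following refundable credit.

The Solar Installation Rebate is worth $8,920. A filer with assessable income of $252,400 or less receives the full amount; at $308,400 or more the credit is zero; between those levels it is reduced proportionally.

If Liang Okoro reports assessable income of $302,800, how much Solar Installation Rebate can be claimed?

$892

Solar Installation Rebate: $302,800 is $50,400 into a $56,000 phase-out range, leaving 5,600/56,000 of the credit: $8,920 × 5,600/56,000 = $892.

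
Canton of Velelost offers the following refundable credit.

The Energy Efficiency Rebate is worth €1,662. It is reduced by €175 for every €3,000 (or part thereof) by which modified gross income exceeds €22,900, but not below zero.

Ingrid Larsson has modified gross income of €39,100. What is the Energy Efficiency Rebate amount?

Energy Efficiency Rebate: income exceeds €22,900 by €16,200, which is 6 full-or-partial €3,000 increments; reduction = 6 × €175 = €1,050, leaving €612.

€612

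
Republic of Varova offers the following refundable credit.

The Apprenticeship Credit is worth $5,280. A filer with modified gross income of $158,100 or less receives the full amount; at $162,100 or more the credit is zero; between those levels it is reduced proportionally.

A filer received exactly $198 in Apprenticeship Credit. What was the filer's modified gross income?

$161,950

$198 is 198/5,280 of the full $5,280, so 5,082/5,280 of the $4,000 range has been used: income = $158,100 + $4,000 × 5,082/5,280 = $161,950.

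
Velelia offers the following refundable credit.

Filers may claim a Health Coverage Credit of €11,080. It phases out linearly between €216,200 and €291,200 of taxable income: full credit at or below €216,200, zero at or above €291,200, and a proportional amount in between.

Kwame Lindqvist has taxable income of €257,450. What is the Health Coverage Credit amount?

€4,986

Health Coverage Credit: €257,450 is €41,250 into a €75,000 phase-out range, leaving 33,750/75,000 of the credit: €11,080 × 33,750/75,000 = €4,986.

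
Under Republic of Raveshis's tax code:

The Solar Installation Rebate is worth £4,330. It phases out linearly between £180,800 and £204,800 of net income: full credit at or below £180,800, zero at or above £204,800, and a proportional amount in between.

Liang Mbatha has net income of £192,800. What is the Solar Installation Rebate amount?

Solar Installation Rebate: £192,800 is £12,000 into a £24,000 phase-out range, leaving 12,000/24,000 of the credit: £4,330 × 12,000/24,000 = £2,165.

£2,165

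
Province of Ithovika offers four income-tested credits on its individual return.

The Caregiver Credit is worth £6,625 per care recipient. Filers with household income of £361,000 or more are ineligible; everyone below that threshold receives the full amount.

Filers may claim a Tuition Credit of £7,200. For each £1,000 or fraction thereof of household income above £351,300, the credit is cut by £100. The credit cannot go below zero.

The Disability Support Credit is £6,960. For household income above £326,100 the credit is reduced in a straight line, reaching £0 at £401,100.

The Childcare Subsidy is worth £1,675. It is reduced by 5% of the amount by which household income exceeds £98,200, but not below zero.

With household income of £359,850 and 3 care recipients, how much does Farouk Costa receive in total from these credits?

Caregiver Credit: base = 3 × £6,625 = £19,875. £359,850 is below the £361,000 cutoff, so the full £19,875 applies.
Tuition Credit: income exceeds £351,300 by £8,550, which is 9 full-or-partial £1,000 increments; reduction = 9 × £100 = £900, leaving £6,300.
Disability Support Credit: £359,850 is £33,750 into a £75,000 phase-out range, leaving 41,250/75,000 of the credit: £6,960 × 41,250/75,000 = £3,828.
Childcare Subsidy: 5% of the £261,650 excess over £98,200 is £13,082.50 ≥ base, so the credit is £0.
Total: £19,875 + £6,300 + £3,828 + £0 = £30,003.

£30,003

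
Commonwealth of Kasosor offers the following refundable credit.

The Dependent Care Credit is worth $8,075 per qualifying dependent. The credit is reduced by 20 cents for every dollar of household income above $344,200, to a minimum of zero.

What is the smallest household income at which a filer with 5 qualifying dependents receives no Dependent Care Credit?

$546,075

Full credit = 5 × $8,075 = $40,375.
The credit falls by 20% of each dollar above $344,200, so it reaches zero when the excess is $40,375 / 20% = $201,875: income = $344,200 + $201,875 = $546,075.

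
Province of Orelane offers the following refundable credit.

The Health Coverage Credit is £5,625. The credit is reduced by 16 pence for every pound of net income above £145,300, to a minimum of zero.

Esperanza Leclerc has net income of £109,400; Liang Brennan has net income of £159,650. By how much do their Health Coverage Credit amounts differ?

Esperanza (£109,400): Health Coverage Credit: £109,400 is at or below the £145,300 threshold, so the full £5,625 applies.
Liang (£159,650): Health Coverage Credit: 16% of the £14,350 excess over £145,300 is £2,296; credit = £5,625 − £2,296 = £3,329.
Difference: |£5,625 − £3,329| = £2,296.

£2,296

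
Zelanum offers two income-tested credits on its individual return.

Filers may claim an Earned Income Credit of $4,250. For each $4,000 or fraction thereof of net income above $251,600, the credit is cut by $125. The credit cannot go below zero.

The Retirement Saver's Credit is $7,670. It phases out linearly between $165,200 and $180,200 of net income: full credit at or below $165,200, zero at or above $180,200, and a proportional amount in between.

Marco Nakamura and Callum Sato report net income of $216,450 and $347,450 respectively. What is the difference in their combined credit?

Marco ($216,450): Earned Income Credit: $216,450 is at or below the $251,600 threshold, so the full $4,250 applies. Retirement Saver's Credit: $216,450 is at or above $180,200, so the credit is $0. total $4,250 + $0 = $4,250
Callum ($347,450): Earned Income Credit: income exceeds $251,600 by $95,850, which is 24 full-or-partial $4,000 increments; reduction = 24 × $125 = $3,000, leaving $1,250. Retirement Saver's Credit: $347,450 is at or above $180,200, so the credit is $0. total $1,250 + $0 = $1,250
Difference: |$4,250 − $1,250| = $3,000.

$3,000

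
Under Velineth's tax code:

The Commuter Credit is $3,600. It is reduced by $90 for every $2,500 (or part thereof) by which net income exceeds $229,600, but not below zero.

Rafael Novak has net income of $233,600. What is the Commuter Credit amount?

$3,420

Commuter Credit: income exceeds $229,600 by $4,000, which is 2 full-or-partial $2,500 increments; reduction = 2 × $90 = $180, leaving $3,420.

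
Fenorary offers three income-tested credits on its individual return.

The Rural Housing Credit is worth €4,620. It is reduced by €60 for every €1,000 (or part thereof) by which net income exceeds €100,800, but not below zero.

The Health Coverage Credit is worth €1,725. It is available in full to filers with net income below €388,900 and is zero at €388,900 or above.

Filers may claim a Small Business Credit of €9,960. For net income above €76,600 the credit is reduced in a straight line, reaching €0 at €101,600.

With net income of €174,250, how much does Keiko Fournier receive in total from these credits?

€1,905

Rural Housing Credit: income exceeds €100,800 by €73,450, which is 74 full-or-partial €1,000 increments; reduction = 74 × €60 = €4,440, leaving €180.
Health Coverage Credit: €174,250 is below the €388,900 cutoff, so the full €1,725 applies.
Small Business Credit: €174,250 is at or above €101,600, so the credit is €0.
Total: €180 + €1,725 + €0 = €1,905.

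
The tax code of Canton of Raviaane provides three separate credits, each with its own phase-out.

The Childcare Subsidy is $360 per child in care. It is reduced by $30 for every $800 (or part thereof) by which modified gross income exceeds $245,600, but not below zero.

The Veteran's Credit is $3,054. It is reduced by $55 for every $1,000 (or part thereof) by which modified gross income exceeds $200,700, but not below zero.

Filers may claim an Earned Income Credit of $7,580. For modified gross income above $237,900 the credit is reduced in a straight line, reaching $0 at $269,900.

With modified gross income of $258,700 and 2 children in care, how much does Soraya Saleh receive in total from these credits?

Childcare Subsidy: base = 2 × $360 = $720. income exceeds $245,600 by $13,100, which is 17 full-or-partial $800 increments; reduction = 17 × $30 = $510, leaving $210.
Veteran's Credit: income exceeds $200,700 by $58,000 → 58 increments × $55 = $3,190 ≥ base, so the credit is $0.
Earned Income Credit: $258,700 is $20,800 into a $32,000 phase-out range, leaving 11,200/32,000 of the credit: $7,580 × 11,200/32,000 = $2,653.
Total: $210 + $0 + $2,653 = $2,863.

$2,863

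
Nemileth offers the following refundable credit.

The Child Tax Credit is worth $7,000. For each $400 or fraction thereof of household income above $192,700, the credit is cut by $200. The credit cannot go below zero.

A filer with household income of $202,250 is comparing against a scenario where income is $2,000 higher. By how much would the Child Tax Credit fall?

$1,000

At $202,250 — income exceeds $192,700 by $9,550, which is 24 full-or-partial $400 increments; reduction = 24 × $200 = $4,800, leaving $2,200.
At $204,250 — income exceeds $192,700 by $11,550, which is 29 full-or-partial $400 increments; reduction = 29 × $200 = $5,800, leaving $1,200.
Lost: $2,200 − $1,200 = $1,000.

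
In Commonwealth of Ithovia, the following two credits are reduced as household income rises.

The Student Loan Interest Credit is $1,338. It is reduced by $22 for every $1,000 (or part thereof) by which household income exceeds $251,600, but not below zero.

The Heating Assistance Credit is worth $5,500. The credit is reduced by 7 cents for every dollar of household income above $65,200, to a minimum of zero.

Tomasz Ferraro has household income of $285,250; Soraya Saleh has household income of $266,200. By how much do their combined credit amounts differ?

$418

Tomasz ($285,250): Student Loan Interest Credit: income exceeds $251,600 by $33,650, which is 34 full-or-partial $1,000 increments; reduction = 34 × $22 = $748, leaving $590. Heating Assistance Credit: 7% of the $220,050 excess over $65,200 is $15,403.50 ≥ base, so the credit is $0. total $590 + $0 = $590
Soraya ($266,200): Student Loan Interest Credit: income exceeds $251,600 by $14,600, which is 15 full-or-partial $1,000 increments; reduction = 15 × $22 = $330, leaving $1,008. Heating Assistance Credit: 7% of the $201,000 excess over $65,200 is $14,070 ≥ base, so the credit is $0. total $1,008 + $0 = $1,008
Difference: |$590 − $1,008| = $418.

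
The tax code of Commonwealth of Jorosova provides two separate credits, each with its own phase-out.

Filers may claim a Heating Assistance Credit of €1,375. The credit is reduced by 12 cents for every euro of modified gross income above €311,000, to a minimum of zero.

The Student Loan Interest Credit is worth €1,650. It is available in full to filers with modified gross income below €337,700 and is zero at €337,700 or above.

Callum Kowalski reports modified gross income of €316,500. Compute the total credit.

Heating Assistance Credit: 12% of the €5,500 excess over €311,000 is €660; credit = €1,375 − €660 = €715.
Student Loan Interest Credit: €316,500 is below the €337,700 cutoff, so the full €1,650 applies.
Total: €715 + €1,650 = €2,365.

€2,365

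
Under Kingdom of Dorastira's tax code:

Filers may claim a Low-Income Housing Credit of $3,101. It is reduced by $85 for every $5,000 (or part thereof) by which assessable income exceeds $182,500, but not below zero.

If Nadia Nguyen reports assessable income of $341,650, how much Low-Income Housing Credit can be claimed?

$381

Low-Income Housing Credit: income exceeds $182,500 by $159,150, which is 32 full-or-partial $5,000 increments; reduction = 32 × $85 = $2,720, leaving $381.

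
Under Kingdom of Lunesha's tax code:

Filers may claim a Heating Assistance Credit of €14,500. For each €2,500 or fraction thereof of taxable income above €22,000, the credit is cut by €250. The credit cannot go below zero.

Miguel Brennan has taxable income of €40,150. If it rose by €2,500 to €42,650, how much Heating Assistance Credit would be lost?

€250

At €40,150 — income exceeds €22,000 by €18,150, which is 8 full-or-partial €2,500 increments; reduction = 8 × €250 = €2,000, leaving €12,500.
At €42,650 — income exceeds €22,000 by €20,650, which is 9 full-or-partial €2,500 increments; reduction = 9 × €250 = €2,250, leaving €12,250.
Lost: €12,500 − €12,250 = €250.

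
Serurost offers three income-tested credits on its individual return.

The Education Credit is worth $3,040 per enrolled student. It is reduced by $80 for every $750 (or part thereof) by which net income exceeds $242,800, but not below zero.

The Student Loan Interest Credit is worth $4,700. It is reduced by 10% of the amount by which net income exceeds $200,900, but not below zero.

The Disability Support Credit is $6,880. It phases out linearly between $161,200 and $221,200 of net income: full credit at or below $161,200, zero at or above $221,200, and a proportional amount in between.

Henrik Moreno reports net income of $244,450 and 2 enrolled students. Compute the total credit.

$6,185

Education Credit: base = 2 × $3,040 = $6,080. income exceeds $242,800 by $1,650, which is 3 full-or-partial $750 increments; reduction = 3 × $80 = $240, leaving $5,840.
Student Loan Interest Credit: 10% of the $43,550 excess over $200,900 is $4,355; credit = $4,700 − $4,355 = $345.
Disability Support Credit: $244,450 is at or above $221,200, so the credit is $0.
Total: $5,840 + $345 + $0 = $6,185.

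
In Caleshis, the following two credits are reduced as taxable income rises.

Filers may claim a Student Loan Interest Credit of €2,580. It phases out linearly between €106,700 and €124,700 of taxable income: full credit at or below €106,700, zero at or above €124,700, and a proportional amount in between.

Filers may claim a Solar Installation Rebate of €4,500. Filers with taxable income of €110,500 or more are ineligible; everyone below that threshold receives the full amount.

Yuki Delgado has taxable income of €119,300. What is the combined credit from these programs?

Student Loan Interest Credit: €119,300 is €12,600 into a €18,000 phase-out range, leaving 5,400/18,000 of the credit: €2,580 × 5,400/18,000 = €774.
Solar Installation Rebate: €119,300 meets or exceeds the €110,500 cutoff, so the credit is €0.
Total: €774 + €0 = €774.

€774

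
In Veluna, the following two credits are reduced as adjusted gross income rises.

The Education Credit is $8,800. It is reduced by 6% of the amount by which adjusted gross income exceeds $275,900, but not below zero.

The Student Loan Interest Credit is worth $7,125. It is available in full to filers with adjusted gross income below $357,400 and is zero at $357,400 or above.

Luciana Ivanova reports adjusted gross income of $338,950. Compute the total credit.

Education Credit: 6% of the $63,050 excess over $275,900 is $3,783; credit = $8,800 − $3,783 = $5,017.
Student Loan Interest Credit: $338,950 is below the $357,400 cutoff, so the full $7,125 applies.
Total: $5,017 + $7,125 = $12,142.

$12,142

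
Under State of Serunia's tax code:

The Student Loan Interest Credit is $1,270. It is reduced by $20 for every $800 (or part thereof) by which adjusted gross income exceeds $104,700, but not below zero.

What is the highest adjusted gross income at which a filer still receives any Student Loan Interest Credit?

After 63 increments the reduction is 63 × $20 = $1,260, leaving $10; one more increment wipes it out. Increment 63 ends at excess 63 × $800 = $50,400, so the highest qualifying income is $104,700 + $50,400 = $155,100.

$155,100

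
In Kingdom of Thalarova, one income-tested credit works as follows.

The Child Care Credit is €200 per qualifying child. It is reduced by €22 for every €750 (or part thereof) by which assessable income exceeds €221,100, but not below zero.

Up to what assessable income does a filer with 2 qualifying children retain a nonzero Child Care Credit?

€234,600

Full credit = 2 × €200 = €400.
After 18 increments the reduction is 18 × €22 = €396, leaving €4; one more increment wipes it out. Increment 18 ends at excess 18 × €750 = €13,500, so the highest qualifying income is €221,100 + €13,500 = €234,600.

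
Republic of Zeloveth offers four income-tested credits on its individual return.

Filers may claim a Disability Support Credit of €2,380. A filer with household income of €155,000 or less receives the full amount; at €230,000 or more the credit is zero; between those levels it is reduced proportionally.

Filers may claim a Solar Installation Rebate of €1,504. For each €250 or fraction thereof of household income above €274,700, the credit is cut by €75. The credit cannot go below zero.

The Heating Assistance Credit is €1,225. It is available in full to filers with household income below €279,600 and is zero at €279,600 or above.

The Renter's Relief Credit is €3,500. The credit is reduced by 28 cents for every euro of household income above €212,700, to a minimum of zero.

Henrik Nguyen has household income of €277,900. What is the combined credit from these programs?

€1,754

Disability Support Credit: €277,900 is at or above €230,000, so the credit is €0.
Solar Installation Rebate: income exceeds €274,700 by €3,200, which is 13 full-or-partial €250 increments; reduction = 13 × €75 = €975, leaving €529.
Heating Assistance Credit: €277,900 is below the €279,600 cutoff, so the full €1,225 applies.
Renter's Relief Credit: 28% of the €65,200 excess over €212,700 is €18,256 ≥ base, so the credit is €0.
Total: €0 + €529 + €1,225 + €0 = €1,754.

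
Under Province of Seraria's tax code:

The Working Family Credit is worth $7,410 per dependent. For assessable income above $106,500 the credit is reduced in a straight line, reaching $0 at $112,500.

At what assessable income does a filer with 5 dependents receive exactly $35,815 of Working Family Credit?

Full credit = 5 × $7,410 = $37,050.
$35,815 is 35,815/37,050 of the full $37,050, so 1,235/37,050 of the $6,000 range has been used: income = $106,500 + $6,000 × 1,235/37,050 = $106,700.

$106,700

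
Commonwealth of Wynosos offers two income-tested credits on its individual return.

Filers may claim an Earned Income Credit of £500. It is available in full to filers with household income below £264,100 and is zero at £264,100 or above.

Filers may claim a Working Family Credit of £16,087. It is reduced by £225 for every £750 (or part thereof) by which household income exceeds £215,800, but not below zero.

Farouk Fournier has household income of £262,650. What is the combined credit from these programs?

£2,412

Earned Income Credit: £262,650 is below the £264,100 cutoff, so the full £500 applies.
Working Family Credit: income exceeds £215,800 by £46,850, which is 63 full-or-partial £750 increments; reduction = 63 × £225 = £14,175, leaving £1,912.
Total: £500 + £1,912 = £2,412.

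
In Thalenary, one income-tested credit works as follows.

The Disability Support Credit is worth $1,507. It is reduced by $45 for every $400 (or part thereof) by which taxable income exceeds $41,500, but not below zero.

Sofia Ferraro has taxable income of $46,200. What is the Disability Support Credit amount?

$967

Disability Support Credit: income exceeds $41,500 by $4,700, which is 12 full-or-partial $400 increments; reduction = 12 × $45 = $540, leaving $967.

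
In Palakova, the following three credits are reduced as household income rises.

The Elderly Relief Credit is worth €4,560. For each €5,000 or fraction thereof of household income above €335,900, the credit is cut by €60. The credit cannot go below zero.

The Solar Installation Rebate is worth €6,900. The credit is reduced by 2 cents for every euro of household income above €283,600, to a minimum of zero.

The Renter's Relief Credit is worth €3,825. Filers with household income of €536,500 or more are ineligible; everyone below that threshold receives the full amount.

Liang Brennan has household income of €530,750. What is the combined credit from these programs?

Elderly Relief Credit: income exceeds €335,900 by €194,850, which is 39 full-or-partial €5,000 increments; reduction = 39 × €60 = €2,340, leaving €2,220.
Solar Installation Rebate: 2% of the €247,150 excess over €283,600 is €4,943; credit = €6,900 − €4,943 = €1,957.
Renter's Relief Credit: €530,750 is below the €536,500 cutoff, so the full €3,825 applies.
Total: €2,220 + €1,957 + €3,825 = €8,002.

€8,002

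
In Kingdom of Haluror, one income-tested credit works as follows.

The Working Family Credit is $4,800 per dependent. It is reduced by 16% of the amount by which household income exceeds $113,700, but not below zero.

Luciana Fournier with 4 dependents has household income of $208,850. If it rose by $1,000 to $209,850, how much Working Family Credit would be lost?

At $208,850 — base = 4 × $4,800 = $19,200. 16% of the $95,150 excess over $113,700 is $15,224; credit = $19,200 − $15,224 = $3,976.
At $209,850 — base = 4 × $4,800 = $19,200. 16% of the $96,150 excess over $113,700 is $15,384; credit = $19,200 − $15,384 = $3,816.
Lost: $3,976 − $3,816 = $160.

$160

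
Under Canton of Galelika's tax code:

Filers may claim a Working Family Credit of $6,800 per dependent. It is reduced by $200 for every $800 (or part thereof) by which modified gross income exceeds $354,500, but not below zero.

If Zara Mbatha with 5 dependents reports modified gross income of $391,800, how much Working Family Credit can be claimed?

$24,600

Working Family Credit: base = 5 × $6,800 = $34,000. income exceeds $354,500 by $37,300, which is 47 full-or-partial $800 increments; reduction = 47 × $200 = $9,400, leaving $24,600.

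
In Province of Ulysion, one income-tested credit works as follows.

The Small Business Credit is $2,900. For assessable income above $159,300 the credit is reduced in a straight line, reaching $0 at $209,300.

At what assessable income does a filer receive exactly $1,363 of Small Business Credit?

$1,363 is 1,363/2,900 of the full $2,900, so 1,537/2,900 of the $50,000 range has been used: income = $159,300 + $50,000 × 1,537/2,900 = $185,800.

$185,800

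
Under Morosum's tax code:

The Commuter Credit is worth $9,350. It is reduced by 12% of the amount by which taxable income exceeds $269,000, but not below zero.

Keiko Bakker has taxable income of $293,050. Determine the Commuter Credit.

$6,464

Commuter Credit: 12% of the $24,050 excess over $269,000 is $2,886; credit = $9,350 − $2,886 = $6,464.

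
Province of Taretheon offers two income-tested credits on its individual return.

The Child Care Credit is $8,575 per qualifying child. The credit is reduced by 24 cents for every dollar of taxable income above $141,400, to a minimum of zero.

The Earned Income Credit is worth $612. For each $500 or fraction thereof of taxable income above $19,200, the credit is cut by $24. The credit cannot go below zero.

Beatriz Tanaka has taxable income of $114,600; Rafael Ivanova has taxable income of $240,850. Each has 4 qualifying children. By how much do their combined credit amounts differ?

$23,868

Beatriz ($114,600): Child Care Credit: base = 4 × $8,575 = $34,300. $114,600 is at or below the $141,400 threshold, so the full $34,300 applies. Earned Income Credit: income exceeds $19,200 by $95,400 → 191 increments × $24 = $4,584 ≥ base, so the credit is $0. total $34,300 + $0 = $34,300
Rafael ($240,850): Child Care Credit: base = 4 × $8,575 = $34,300. 24% of the $99,450 excess over $141,400 is $23,868; credit = $34,300 − $23,868 = $10,432. Earned Income Credit: income exceeds $19,200 by $221,650 → 444 increments × $24 = $10,656 ≥ base, so the credit is $0. total $10,432 + $0 = $10,432
Difference: |$34,300 − $10,432| = $23,868.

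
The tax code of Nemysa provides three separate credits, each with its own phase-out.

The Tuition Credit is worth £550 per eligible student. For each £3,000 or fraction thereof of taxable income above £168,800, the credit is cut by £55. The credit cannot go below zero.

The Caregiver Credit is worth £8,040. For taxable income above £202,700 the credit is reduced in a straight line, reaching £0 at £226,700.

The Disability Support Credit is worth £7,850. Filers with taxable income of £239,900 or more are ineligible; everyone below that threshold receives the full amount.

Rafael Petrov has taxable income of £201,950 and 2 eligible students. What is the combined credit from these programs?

Tuition Credit: base = 2 × £550 = £1,100. income exceeds £168,800 by £33,150, which is 12 full-or-partial £3,000 increments; reduction = 12 × £55 = £660, leaving £440.
Caregiver Credit: £201,950 is at or below the £202,700 threshold, so the full £8,040 applies.
Disability Support Credit: £201,950 is below the £239,900 cutoff, so the full £7,850 applies.
Total: £440 + £8,040 + £7,850 = £16,330.

£16,330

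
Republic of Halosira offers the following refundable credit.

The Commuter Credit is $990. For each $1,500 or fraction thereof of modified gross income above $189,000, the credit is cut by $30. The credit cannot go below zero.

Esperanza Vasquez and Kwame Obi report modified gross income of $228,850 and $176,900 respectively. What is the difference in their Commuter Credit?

$810

Esperanza ($228,850): Commuter Credit: income exceeds $189,000 by $39,850, which is 27 full-or-partial $1,500 increments; reduction = 27 × $30 = $810, leaving $180.
Kwame ($176,900): Commuter Credit: $176,900 is at or below the $189,000 threshold, so the full $990 applies.
Difference: |$180 − $990| = $810.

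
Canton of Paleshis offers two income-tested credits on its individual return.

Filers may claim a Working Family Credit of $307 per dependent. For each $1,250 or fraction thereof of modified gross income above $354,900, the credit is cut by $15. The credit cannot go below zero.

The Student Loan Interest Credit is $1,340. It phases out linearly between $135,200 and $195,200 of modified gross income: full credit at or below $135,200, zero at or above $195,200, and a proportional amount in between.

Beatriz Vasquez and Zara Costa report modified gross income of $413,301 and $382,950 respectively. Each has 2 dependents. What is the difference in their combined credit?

$269

Beatriz ($413,301): Working Family Credit: base = 2 × $307 = $614. income exceeds $354,900 by $58,401 → 47 increments × $15 = $705 ≥ base, so the credit is $0. Student Loan Interest Credit: $413,301 is at or above $195,200, so the credit is $0. total $0 + $0 = $0
Zara ($382,950): Working Family Credit: base = 2 × $307 = $614. income exceeds $354,900 by $28,050, which is 23 full-or-partial $1,250 increments; reduction = 23 × $15 = $345, leaving $269. Student Loan Interest Credit: $382,950 is at or above $195,200, so the credit is $0. total $269 + $0 = $269
Difference: |$0 − $269| = $269.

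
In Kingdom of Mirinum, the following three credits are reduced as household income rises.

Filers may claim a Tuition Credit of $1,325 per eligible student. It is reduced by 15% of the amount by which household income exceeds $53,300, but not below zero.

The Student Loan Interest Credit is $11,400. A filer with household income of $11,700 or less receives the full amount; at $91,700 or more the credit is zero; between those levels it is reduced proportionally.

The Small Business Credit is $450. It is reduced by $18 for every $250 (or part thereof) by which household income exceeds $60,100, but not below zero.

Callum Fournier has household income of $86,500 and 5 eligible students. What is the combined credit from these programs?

$2,386

Tuition Credit: base = 5 × $1,325 = $6,625. 15% of the $33,200 excess over $53,300 is $4,980; credit = $6,625 − $4,980 = $1,645.
Student Loan Interest Credit: $86,500 is $74,800 into a $80,000 phase-out range, leaving 5,200/80,000 of the credit: $11,400 × 5,200/80,000 = $741.
Small Business Credit: income exceeds $60,100 by $26,400 → 106 increments × $18 = $1,908 ≥ base, so the credit is $0.
Total: $1,645 + $741 + $0 = $2,386.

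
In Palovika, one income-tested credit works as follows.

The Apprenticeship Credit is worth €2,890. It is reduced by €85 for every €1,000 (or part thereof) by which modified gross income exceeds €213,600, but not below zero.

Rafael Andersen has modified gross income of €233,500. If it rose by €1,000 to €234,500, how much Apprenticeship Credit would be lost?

€85

At €233,500 — income exceeds €213,600 by €19,900, which is 20 full-or-partial €1,000 increments; reduction = 20 × €85 = €1,700, leaving €1,190.
At €234,500 — income exceeds €213,600 by €20,900, which is 21 full-or-partial €1,000 increments; reduction = 21 × €85 = €1,785, leaving €1,105.
Lost: €1,190 − €1,105 = €85.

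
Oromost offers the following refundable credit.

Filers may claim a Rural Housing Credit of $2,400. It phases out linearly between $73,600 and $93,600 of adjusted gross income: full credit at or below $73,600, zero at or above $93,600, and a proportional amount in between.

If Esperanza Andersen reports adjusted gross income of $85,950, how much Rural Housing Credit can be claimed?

Rural Housing Credit: $85,950 is $12,350 into a $20,000 phase-out range, leaving 7,650/20,000 of the credit: $2,400 × 7,650/20,000 = $918.

$918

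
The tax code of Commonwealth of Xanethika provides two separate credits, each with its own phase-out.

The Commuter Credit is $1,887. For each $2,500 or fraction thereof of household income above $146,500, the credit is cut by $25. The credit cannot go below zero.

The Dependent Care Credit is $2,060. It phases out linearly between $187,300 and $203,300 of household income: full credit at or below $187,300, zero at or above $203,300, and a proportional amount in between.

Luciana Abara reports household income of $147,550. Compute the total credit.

Commuter Credit: income exceeds $146,500 by $1,050, which is 1 full-or-partial $2,500 increment; reduction = 1 × $25 = $25, leaving $1,862.
Dependent Care Credit: $147,550 is at or below the $187,300 threshold, so the full $2,060 applies.
Total: $1,862 + $2,060 = $3,922.

$3,922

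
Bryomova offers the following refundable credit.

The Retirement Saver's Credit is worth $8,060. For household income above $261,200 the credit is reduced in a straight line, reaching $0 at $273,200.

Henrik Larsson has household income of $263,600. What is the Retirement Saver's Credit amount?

Retirement Saver's Credit: $263,600 is $2,400 into a $12,000 phase-out range, leaving 9,600/12,000 of the credit: $8,060 × 9,600/12,000 = $6,448.

$6,448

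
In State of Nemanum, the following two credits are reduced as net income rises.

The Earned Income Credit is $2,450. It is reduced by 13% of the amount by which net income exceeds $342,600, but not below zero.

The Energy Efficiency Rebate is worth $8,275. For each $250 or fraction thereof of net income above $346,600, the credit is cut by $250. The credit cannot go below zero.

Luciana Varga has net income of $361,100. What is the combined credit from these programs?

Earned Income Credit: 13% of the $18,500 excess over $342,600 is $2,405; credit = $2,450 − $2,405 = $45.
Energy Efficiency Rebate: income exceeds $346,600 by $14,500 → 58 increments × $250 = $14,500 ≥ base, so the credit is $0.
Total: $45 + $0 = $45.

$45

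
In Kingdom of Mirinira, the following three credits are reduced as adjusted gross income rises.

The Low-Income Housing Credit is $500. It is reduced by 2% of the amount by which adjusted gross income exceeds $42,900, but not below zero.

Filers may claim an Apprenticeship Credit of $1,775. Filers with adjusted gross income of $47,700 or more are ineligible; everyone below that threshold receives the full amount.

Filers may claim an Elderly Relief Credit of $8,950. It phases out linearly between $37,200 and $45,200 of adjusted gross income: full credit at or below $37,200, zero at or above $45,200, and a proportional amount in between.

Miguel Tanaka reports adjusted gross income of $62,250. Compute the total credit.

Low-Income Housing Credit: 2% of the $19,350 excess over $42,900 is $387; credit = $500 − $387 = $113.
Apprenticeship Credit: $62,250 meets or exceeds the $47,700 cutoff, so the credit is $0.
Elderly Relief Credit: $62,250 is at or above $45,200, so the credit is $0.
Total: $113 + $0 + $0 = $113.

$113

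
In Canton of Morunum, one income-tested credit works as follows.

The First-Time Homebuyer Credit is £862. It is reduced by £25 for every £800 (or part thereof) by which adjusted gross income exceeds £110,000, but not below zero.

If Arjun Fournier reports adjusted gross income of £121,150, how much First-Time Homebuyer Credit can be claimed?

£512

First-Time Homebuyer Credit: income exceeds £110,000 by £11,150, which is 14 full-or-partial £800 increments; reduction = 14 × £25 = £350, leaving £512.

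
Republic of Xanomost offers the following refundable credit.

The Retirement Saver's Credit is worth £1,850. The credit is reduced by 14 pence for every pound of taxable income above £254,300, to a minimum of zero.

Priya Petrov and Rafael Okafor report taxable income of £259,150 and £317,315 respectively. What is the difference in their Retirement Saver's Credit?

Priya (£259,150): Retirement Saver's Credit: 14% of the £4,850 excess over £254,300 is £679; credit = £1,850 − £679 = £1,171.
Rafael (£317,315): Retirement Saver's Credit: 14% of the £63,015 excess over £254,300 is £8,822.10 ≥ base, so the credit is £0.
Difference: |£1,171 − £0| = £1,171.

£1,171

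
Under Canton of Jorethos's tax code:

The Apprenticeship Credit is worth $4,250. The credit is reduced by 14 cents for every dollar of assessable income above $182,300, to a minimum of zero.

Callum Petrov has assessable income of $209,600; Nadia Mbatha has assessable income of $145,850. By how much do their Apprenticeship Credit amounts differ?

$3,822

Callum ($209,600): Apprenticeship Credit: 14% of the $27,300 excess over $182,300 is $3,822; credit = $4,250 − $3,822 = $428.
Nadia ($145,850): Apprenticeship Credit: $145,850 is at or below the $182,300 threshold, so the full $4,250 applies.
Difference: |$428 − $4,250| = $3,822.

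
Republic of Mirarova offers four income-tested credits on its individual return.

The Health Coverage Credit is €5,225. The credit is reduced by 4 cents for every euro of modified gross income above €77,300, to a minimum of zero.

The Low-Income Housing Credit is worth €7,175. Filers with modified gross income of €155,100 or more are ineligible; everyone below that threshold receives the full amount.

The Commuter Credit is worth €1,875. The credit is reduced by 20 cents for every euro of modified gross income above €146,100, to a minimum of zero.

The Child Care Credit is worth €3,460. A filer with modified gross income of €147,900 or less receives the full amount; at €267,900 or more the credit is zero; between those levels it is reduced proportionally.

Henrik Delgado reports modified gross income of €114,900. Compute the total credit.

Health Coverage Credit: 4% of the €37,600 excess over €77,300 is €1,504; credit = €5,225 − €1,504 = €3,721.
Low-Income Housing Credit: €114,900 is below the €155,100 cutoff, so the full €7,175 applies.
Commuter Credit: €114,900 is at or below the €146,100 threshold, so the full €1,875 applies.
Child Care Credit: €114,900 is at or below the €147,900 threshold, so the full €3,460 applies.
Total: €3,721 + €7,175 + €1,875 + €3,460 = €16,231.

€16,231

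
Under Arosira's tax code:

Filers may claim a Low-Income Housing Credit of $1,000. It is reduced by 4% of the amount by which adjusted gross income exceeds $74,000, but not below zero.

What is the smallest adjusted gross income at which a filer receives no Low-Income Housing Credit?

$99,000

The credit falls by 4% of each dollar above $74,000, so it reaches zero when the excess is $1,000 / 4% = $25,000: income = $74,000 + $25,000 = $99,000.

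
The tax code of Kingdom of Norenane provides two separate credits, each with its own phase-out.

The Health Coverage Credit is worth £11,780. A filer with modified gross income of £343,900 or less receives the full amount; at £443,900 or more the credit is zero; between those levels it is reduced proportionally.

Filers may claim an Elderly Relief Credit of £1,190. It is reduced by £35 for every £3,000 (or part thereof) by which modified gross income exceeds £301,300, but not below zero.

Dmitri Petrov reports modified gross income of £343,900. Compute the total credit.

£12,445

Health Coverage Credit: £343,900 is at or below the £343,900 threshold, so the full £11,780 applies.
Elderly Relief Credit: income exceeds £301,300 by £42,600, which is 15 full-or-partial £3,000 increments; reduction = 15 × £35 = £525, leaving £665.
Total: £11,780 + £665 = £12,445.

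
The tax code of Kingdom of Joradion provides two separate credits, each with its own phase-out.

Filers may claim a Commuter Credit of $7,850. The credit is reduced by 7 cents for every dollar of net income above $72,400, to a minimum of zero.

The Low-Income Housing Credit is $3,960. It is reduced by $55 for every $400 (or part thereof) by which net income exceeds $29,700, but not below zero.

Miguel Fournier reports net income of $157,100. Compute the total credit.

$1,921

Commuter Credit: 7% of the $84,700 excess over $72,400 is $5,929; credit = $7,850 − $5,929 = $1,921.
Low-Income Housing Credit: income exceeds $29,700 by $127,400 → 319 increments × $55 = $17,545 ≥ base, so the credit is $0.
Total: $1,921 + $0 = $1,921.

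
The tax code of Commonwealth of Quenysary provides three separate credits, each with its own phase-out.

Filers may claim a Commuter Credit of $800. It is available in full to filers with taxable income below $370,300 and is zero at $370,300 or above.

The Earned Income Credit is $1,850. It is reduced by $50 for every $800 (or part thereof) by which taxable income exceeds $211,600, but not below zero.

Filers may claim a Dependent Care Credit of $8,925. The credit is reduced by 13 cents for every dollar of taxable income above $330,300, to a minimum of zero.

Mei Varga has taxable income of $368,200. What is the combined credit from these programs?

$4,798

Commuter Credit: $368,200 is below the $370,300 cutoff, so the full $800 applies.
Earned Income Credit: income exceeds $211,600 by $156,600 → 196 increments × $50 = $9,800 ≥ base, so the credit is $0.
Dependent Care Credit: 13% of the $37,900 excess over $330,300 is $4,927; credit = $8,925 − $4,927 = $3,998.
Total: $800 + $0 + $3,998 = $4,798.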